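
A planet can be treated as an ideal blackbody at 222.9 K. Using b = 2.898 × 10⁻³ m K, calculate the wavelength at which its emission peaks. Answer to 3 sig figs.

λ_max ≈ 13.0 μm

Wien's displacement law: λ_max = b/T = (2.898×10⁻³ m·K)/(222.9 K) = 1.300×10⁻⁵ m.
That is 13.0 μm, in the infrared range.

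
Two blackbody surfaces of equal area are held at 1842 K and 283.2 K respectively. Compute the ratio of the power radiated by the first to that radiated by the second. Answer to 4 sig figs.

P₁/P₂ ≈ 1790

With equal areas, P₁/P₂ = (T₁/T₂)⁴ = (1842/283.2)⁴ = 1790.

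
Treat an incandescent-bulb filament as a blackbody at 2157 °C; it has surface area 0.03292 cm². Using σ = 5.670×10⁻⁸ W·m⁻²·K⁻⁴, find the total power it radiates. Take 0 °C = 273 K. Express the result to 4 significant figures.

P ≈ 6.508 W

T = 2157 °C + 273 = 2430 K.
Area A = 0.03292 cm² = 3.292×10⁻⁶ m².
P = σAT⁴ = 5.670×10⁻⁸ × 3.292×10⁻⁶ × (2430)⁴ = 6.508 W.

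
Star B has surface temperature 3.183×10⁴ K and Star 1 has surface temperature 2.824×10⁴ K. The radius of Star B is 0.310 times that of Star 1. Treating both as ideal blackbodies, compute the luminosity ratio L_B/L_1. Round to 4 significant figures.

L_B/L_1 ≈ 0.1551

L ∝ R²T⁴, so L_B/L_1 = (R_B/R_1)²(T_B/T_1)⁴ = (0.310)² × (3.183×10⁴/2.824×10⁴)⁴ = 0.0961 × 1.61394 = 0.1551.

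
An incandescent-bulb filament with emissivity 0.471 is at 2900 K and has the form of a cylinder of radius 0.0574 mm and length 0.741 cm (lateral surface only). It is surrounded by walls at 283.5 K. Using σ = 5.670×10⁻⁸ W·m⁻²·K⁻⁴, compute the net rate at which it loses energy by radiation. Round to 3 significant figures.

Net loss ≈ 5.05 W

Lateral area A = 2πrL = 2π×5.74×10⁻⁵×7.41×10⁻³ = 2.67245×10⁻⁶ m².
Net radiated power P_net = εσA(T⁴ − T₀⁴) = 0.471×5.670×10⁻⁸×2.67245×10⁻⁶×(2900⁴ − 283.5⁴).
T⁴ − T₀⁴ = 7.07281×10¹³ − 6.45970×10⁹ = 7.07216×10¹³ K⁴, so P_net = 5.05 W.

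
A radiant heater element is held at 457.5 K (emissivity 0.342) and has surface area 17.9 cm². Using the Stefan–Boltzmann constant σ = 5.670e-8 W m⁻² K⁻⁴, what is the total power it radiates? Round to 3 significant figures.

P ≈ 1.52 W

Area A = 17.9 cm² = 1.79×10⁻³ m².
P = εσAT⁴ = 0.342 × 5.670×10⁻⁸ × 1.79×10⁻³ × (457.5)⁴ = 1.52 W.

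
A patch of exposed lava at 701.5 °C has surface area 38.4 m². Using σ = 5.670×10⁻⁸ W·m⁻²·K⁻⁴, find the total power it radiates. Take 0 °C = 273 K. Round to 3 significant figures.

T = 701.5 °C + 273 = 974.5 K.
Area A = 38.4 m².
P = σAT⁴ = 5.670×10⁻⁸ × 38.4 × (974.5)⁴ = 1.96×10⁶ W.

P ≈ 1.96×10⁶ W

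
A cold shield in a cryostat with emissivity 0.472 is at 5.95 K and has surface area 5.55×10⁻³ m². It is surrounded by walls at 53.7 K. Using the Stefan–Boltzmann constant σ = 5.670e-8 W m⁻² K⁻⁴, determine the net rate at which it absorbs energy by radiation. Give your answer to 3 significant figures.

Area A = 5.55×10⁻³ m².
Net radiated power P_net = εσA(T⁴ − T₀⁴) = 0.472×5.670×10⁻⁸×5.55×10⁻³×(5.95⁴ − 53.7⁴).
T⁴ − T₀⁴ = 1253.34 − 8.31567×10⁶ = -8.31442×10⁶ K⁴, so P_net = -1.23×10⁻³ W — negative, meaning a net gain of 1.23×10⁻³ W.

Net gain ≈ 1.23×10⁻³ W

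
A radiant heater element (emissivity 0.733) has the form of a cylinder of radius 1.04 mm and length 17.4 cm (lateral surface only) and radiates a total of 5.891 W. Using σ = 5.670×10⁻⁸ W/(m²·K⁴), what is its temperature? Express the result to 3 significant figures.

Lateral area A = 2πrL = 2π×1.04×10⁻³×0.174 = 1.13701×10⁻³ m².
P = εσAT⁴ ⇒ T = (P/(εσA))^(1/4) = (5.891/(0.733×5.670×10⁻⁸×1.13701×10⁻³))^(1/4) = 594 K.

T ≈ 594 K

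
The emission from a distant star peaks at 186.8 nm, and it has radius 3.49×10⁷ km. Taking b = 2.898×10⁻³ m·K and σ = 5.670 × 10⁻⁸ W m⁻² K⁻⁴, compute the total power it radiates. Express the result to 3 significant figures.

Wien's law: T = b/λ_max = 2.898×10⁻³/1.868×10⁻⁷ = 15513.9 K.
Surface area A = 4πR² = 4π(3.49×10¹⁰ m)² = 1.53060×10²² m².
Then P = σAT⁴ = 5.670×10⁻⁸×1.53060×10²²×(15513.9)⁴ = 5.03×10³¹ W.

P ≈ 5.03×10³¹ W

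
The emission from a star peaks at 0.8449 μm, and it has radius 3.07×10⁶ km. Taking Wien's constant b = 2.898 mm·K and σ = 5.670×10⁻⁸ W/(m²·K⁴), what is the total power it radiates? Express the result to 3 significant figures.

Wien's law: T = b/λ_max = 2.898×10⁻³/8.449×10⁻⁷ = 3429.99 K.
Surface area A = 4πR² = 4π(3.07×10⁹ m)² = 1.18437×10²⁰ m².
Then P = σAT⁴ = 5.670×10⁻⁸×1.18437×10²⁰×(3429.99)⁴ = 9.29×10²⁶ W.

P ≈ 9.29×10²⁶ W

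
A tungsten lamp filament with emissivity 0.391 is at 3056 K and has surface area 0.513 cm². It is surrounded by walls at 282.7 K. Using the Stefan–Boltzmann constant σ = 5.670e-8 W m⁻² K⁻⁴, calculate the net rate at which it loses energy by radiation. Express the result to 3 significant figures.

Net loss ≈ 99.2 W

Area A = 0.513 cm² = 5.13×10⁻⁵ m².
Net radiated power P_net = εσA(T⁴ − T₀⁴) = 0.391×5.670×10⁻⁸×5.13×10⁻⁵×(3056⁴ − 282.7⁴).
T⁴ − T₀⁴ = 8.72195×10¹³ − 6.38709×10⁹ = 8.72131×10¹³ K⁴, so P_net = 99.2 W.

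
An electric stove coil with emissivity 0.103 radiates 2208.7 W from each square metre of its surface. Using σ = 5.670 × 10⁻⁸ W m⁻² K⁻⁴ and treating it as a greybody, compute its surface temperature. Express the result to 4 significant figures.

T ≈ 784.2 K

I = εσT⁴, so T = (I/εσ)^(1/4) = (2208.7/(0.103×5.670×10⁻⁸))^(1/4) = 784.2 K.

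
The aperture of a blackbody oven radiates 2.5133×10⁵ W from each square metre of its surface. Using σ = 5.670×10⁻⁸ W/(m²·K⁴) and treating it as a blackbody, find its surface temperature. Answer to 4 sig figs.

I = σT⁴, so T = (I/σ)^(1/4) = (2.5133×10⁵/(5.670×10⁻⁸))^(1/4) = 1451 K.

T ≈ 1451 K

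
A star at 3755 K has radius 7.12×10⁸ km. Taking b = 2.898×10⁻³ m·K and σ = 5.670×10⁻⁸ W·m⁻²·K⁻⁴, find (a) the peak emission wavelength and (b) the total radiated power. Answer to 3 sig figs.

(a) λ_max = b/T = 2.898×10⁻³/3755 = 7.718×10⁻⁷ m = 0.772 μm.
Surface area A = 4πR² = 4π(7.12×10¹¹ m)² = 6.37045×10²⁴ m².
(b) P = σAT⁴ = 5.670×10⁻⁸×6.37045×10²⁴×(3755)⁴ = 7.18×10³¹ W.

λ_max ≈ 0.772 μm; P ≈ 7.18×10³¹ W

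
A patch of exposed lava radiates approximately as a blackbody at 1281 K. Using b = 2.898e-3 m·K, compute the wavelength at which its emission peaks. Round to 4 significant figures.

Wien's displacement law: λ_max = b/T = (2.898×10⁻³ m·K)/(1281 K) = 2.2623×10⁻⁶ m.
That is 2.262 μm, in the infrared range.

λ_max ≈ 2.262 μm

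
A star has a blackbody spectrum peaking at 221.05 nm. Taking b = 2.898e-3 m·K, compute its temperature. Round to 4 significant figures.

T ≈ 1.311×10⁴ K

Wien's law gives T = b/λ_max = (2.898×10⁻³ m·K)/(2.2105×10⁻⁷ m) = 1.311×10⁴ K.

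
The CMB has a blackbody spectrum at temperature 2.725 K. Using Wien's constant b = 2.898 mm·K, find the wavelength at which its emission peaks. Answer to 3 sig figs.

Wien's displacement law: λ_max = b/T = (2.898×10⁻³ m·K)/(2.725 K) = 1.063×10⁻³ m.
That is 1.06×10⁻³ m, in the microwave range.

λ_max ≈ 1.06×10⁻³ m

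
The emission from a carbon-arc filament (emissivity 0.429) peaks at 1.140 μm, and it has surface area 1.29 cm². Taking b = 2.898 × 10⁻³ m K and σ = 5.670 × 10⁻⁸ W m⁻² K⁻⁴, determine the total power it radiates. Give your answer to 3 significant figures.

Wien's law: T = b/λ_max = 2.898×10⁻³/1.140×10⁻⁶ = 2542.11 K.
Area A = 1.29 cm² = 1.29×10⁻⁴ m².
Then P = εσAT⁴ = 0.429×5.670×10⁻⁸×1.29×10⁻⁴×(2542.11)⁴ = 131 W.

P ≈ 131 W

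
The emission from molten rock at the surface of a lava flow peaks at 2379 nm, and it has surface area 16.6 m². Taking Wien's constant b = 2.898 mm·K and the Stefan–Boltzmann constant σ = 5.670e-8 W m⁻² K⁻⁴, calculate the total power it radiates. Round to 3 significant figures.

Wien's law: T = b/λ_max = 2.898×10⁻³/2.379×10⁻⁶ = 1218.16 K.
Area A = 16.6 m².
Then P = σAT⁴ = 5.670×10⁻⁸×16.6×(1218.16)⁴ = 2.07×10⁶ W.

P ≈ 2.07×10⁶ W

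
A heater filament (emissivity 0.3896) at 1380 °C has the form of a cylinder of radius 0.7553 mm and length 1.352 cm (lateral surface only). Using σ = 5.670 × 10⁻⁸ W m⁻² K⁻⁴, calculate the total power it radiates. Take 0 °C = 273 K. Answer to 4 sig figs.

T = 1380 °C + 273 = 1653 K.
Lateral area A = 2πrL = 2π×7.553×10⁻⁴×0.01352 = 6.41617×10⁻⁵ m².
P = εσAT⁴ = 0.3896 × 5.670×10⁻⁸ × 6.41617×10⁻⁵ × (1653)⁴ = 10.58 W.

P ≈ 10.58 W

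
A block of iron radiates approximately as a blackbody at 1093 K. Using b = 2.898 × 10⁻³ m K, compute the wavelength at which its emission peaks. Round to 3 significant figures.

λ_max ≈ 2.65×10³ nm

Wien's displacement law: λ_max = b/T = (2.898×10⁻³ m·K)/(1093 K) = 2.651×10⁻⁶ m.
That is 2.65×10³ nm, in the infrared range.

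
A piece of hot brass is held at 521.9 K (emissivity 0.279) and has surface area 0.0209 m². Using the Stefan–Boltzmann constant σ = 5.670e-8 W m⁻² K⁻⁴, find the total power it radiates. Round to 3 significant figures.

P ≈ 24.5 W

Area A = 0.0209 m².
P = εσAT⁴ = 0.279 × 5.670×10⁻⁸ × 0.0209 × (521.9)⁴ = 24.5 W.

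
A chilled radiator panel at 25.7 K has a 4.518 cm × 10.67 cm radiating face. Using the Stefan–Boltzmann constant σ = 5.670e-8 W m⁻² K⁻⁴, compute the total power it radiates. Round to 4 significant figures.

P ≈ 1.192×10⁻⁴ W

Area A = 0.04518 × 0.1067 = 4.82071×10⁻³ m².
P = σAT⁴ = 5.670×10⁻⁸ × 4.82071×10⁻³ × (25.7)⁴ = 1.192×10⁻⁴ W.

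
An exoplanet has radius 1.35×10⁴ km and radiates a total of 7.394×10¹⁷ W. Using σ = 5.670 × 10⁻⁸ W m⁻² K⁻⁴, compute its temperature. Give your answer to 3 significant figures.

Surface area A = 4πR² = 4π(1.35×10⁷ m)² = 2.29022×10¹⁵ m².
P = σAT⁴ ⇒ T = (P/(σA))^(1/4) = (7.394×10¹⁷/(5.670×10⁻⁸×2.29022×10¹⁵))^(1/4) = 275 K.

T ≈ 275 K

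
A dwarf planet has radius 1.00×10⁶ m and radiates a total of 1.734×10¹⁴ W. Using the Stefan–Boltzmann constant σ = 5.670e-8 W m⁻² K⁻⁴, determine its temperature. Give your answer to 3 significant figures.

T ≈ 125 K

Surface area A = 4πR² = 4π(1.00×10⁶ m)² = 1.25664×10¹³ m².
P = σAT⁴ ⇒ T = (P/(σA))^(1/4) = (1.734×10¹⁴/(5.670×10⁻⁸×1.25664×10¹³))^(1/4) = 125 K.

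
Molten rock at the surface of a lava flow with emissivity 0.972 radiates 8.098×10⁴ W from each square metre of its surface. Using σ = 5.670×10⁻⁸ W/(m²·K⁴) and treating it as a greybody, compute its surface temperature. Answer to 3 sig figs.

I = εσT⁴, so T = (I/εσ)^(1/4) = (8.098×10⁴/(0.972×5.670×10⁻⁸))^(1/4) = 1.10×10³ K.

T ≈ 1.10×10³ K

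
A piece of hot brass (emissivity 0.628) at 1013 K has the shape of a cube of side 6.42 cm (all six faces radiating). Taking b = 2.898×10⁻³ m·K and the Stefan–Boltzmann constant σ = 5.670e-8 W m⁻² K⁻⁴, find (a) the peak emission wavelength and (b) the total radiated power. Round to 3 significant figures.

λ_max ≈ 2.86×10³ nm; P ≈ 927 W

(a) λ_max = b/T = 2.898×10⁻³/1013 = 2.861×10⁻⁶ m = 2.86×10³ nm.
Area A = 6s² = 6×(0.0642 m)² = 0.0247298 m².
(b) P = εσAT⁴ = 0.628×5.670×10⁻⁸×0.0247298×(1013)⁴ = 927 W.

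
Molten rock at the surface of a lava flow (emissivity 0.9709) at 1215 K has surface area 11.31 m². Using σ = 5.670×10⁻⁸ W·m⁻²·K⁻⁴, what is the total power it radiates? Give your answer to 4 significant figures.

Area A = 11.31 m².
P = εσAT⁴ = 0.9709 × 5.670×10⁻⁸ × 11.31 × (1215)⁴ = 1.357×10⁶ W.

P ≈ 1.357×10⁶ W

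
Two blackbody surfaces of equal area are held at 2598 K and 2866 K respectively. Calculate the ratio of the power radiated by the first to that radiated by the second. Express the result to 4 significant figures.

With equal areas, P₁/P₂ = (T₁/T₂)⁴ = (2598/2866)⁴ = 0.6752.

P₁/P₂ ≈ 0.6752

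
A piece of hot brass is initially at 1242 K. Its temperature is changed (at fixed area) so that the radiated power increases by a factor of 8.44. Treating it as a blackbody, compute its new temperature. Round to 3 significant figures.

P ∝ T⁴, so T₂/T₁ = (P₂/P₁)^(1/4) = (8.44)^(1/4) = 1.70446.
T₂ = 1242 × 1.70446 = 2.12×10³ K.

T₂ ≈ 2.12×10³ K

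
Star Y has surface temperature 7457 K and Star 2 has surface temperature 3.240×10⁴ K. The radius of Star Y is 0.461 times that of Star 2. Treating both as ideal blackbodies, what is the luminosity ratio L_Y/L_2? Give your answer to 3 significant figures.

L_Y/L_2 ≈ 5.96×10⁻⁴

L ∝ R²T⁴, so L_Y/L_2 = (R_Y/R_2)²(T_Y/T_2)⁴ = (0.461)² × (7457/3.240×10⁴)⁴ = 0.212521 × 2.80593×10⁻³ = 5.96×10⁻⁴.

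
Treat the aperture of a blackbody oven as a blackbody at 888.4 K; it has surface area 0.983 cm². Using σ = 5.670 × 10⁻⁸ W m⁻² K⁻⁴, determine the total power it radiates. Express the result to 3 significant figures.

P ≈ 3.47 W

Area A = 0.983 cm² = 9.83×10⁻⁵ m².
P = σAT⁴ = 5.670×10⁻⁸ × 9.83×10⁻⁵ × (888.4)⁴ = 3.47 W.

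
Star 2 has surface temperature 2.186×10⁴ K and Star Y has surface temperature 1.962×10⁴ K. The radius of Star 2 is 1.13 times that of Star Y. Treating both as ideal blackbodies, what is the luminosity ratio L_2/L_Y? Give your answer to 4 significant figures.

L ∝ R²T⁴, so L_2/L_Y = (R_2/R_Y)²(T_2/T_Y)⁴ = (1.13)² × (2.186×10⁴/1.962×10⁴)⁴ = 1.2769 × 1.54101 = 1.968.

L_2/L_Y ≈ 1.968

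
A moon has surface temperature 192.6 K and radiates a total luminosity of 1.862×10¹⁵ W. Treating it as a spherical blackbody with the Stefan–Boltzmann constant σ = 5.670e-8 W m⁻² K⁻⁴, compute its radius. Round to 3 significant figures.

R ≈ 1.38×10⁶ m

L = 4πR²σT⁴ ⇒ R = √(L/(4πσT⁴)).
σT⁴ = 78.0204 W/m², so R = √(1.862×10¹⁵/(4π×78.0204)) = 1.38×10⁶ m.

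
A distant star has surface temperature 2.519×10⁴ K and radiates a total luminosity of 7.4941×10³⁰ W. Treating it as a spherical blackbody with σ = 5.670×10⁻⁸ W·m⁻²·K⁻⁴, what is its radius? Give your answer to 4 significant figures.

L = 4πR²σT⁴ ⇒ R = √(L/(4πσT⁴)).
σT⁴ = 2.28295×10¹⁰ W/m², so R = √(7.4941×10³⁰/(4π×2.28295×10¹⁰)) = 5.111×10⁹ m.

R ≈ 5.111×10⁹ m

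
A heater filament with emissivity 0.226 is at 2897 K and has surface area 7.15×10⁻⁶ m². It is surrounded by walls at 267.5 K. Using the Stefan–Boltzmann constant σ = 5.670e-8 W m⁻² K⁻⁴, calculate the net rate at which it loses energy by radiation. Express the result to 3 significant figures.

Area A = 7.15×10⁻⁶ m².
Net radiated power P_net = εσA(T⁴ − T₀⁴) = 0.226×5.670×10⁻⁸×7.15×10⁻⁶×(2897⁴ − 267.5⁴).
T⁴ − T₀⁴ = 7.04359×10¹³ − 5.12030×10⁹ = 7.04308×10¹³ K⁴, so P_net = 6.45 W.

Net loss ≈ 6.45 W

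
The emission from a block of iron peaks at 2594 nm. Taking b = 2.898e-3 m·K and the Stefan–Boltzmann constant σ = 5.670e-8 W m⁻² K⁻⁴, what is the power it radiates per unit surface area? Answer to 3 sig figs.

I ≈ 8.83×10⁴ W/m²

Wien's law: T = b/λ_max = 2.898×10⁻³/2.594×10⁻⁶ = 1117.19 K.
Then I = σT⁴ = 5.670×10⁻⁸×(1117.19)⁴ = 8.83×10⁴ W/m².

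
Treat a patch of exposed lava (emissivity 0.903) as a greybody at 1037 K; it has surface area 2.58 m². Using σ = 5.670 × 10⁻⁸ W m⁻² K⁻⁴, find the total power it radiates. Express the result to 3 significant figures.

Area A = 2.58 m².
P = εσAT⁴ = 0.903 × 5.670×10⁻⁸ × 2.58 × (1037)⁴ = 1.53×10⁵ W.

P ≈ 1.53×10⁵ W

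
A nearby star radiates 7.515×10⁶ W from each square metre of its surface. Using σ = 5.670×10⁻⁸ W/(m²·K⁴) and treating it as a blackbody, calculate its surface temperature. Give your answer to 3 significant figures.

T ≈ 3.39×10³ K

I = σT⁴, so T = (I/σ)^(1/4) = (7.515×10⁶/(5.670×10⁻⁸))^(1/4) = 3.39×10³ K.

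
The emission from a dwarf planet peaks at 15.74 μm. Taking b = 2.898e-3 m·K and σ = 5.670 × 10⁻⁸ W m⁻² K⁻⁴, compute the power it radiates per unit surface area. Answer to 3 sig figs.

I ≈ 65.2 W/m²

Wien's law: T = b/λ_max = 2.898×10⁻³/1.574×10⁻⁵ = 184.117 K.
Then I = σT⁴ = 5.670×10⁻⁸×(184.117)⁴ = 65.2 W/m².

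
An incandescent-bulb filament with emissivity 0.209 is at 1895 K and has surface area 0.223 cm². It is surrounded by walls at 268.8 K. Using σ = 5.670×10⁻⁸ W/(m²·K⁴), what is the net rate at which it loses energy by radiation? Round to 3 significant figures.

Area A = 0.223 cm² = 2.23×10⁻⁵ m².
Net radiated power P_net = εσA(T⁴ − T₀⁴) = 0.209×5.670×10⁻⁸×2.23×10⁻⁵×(1895⁴ − 268.8⁴).
T⁴ − T₀⁴ = 1.28955×10¹³ − 5.22056×10⁹ = 1.28903×10¹³ K⁴, so P_net = 3.41 W.

Net loss ≈ 3.41 W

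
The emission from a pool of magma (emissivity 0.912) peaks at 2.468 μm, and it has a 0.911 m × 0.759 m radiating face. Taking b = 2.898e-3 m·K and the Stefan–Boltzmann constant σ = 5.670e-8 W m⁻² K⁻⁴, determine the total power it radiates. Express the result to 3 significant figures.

P ≈ 6.80×10⁴ W

Wien's law: T = b/λ_max = 2.898×10⁻³/2.468×10⁻⁶ = 1174.23 K.
Area A = 0.911 × 0.759 = 0.691449 m².
Then P = εσAT⁴ = 0.912×5.670×10⁻⁸×0.691449×(1174.23)⁴ = 6.80×10⁴ W.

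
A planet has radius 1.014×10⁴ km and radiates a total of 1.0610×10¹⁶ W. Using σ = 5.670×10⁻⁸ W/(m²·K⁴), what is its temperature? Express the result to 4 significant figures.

Surface area A = 4πR² = 4π(1.014×10⁷ m)² = 1.29207×10¹⁵ m².
P = σAT⁴ ⇒ T = (P/(σA))^(1/4) = (1.0610×10¹⁶/(5.670×10⁻⁸×1.29207×10¹⁵))^(1/4) = 109.7 K.

T ≈ 109.7 K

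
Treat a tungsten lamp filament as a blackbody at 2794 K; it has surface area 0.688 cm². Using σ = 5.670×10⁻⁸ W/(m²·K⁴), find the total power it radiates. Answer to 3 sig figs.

P ≈ 238 W

Area A = 0.688 cm² = 6.88×10⁻⁵ m².
P = σAT⁴ = 5.670×10⁻⁸ × 6.88×10⁻⁵ × (2794)⁴ = 238 W.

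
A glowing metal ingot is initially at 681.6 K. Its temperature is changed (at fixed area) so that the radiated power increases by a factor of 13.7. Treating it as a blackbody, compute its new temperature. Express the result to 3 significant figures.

P ∝ T⁴, so T₂/T₁ = (P₂/P₁)^(1/4) = (13.7)^(1/4) = 1.92389.
T₂ = 681.6 × 1.92389 = 1.31×10³ K.

T₂ ≈ 1.31×10³ K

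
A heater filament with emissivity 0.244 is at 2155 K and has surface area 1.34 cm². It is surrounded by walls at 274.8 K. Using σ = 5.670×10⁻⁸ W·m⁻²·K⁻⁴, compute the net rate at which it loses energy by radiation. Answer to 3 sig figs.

Area A = 1.34 cm² = 1.34×10⁻⁴ m².
Net radiated power P_net = εσA(T⁴ − T₀⁴) = 0.244×5.670×10⁻⁸×1.34×10⁻⁴×(2155⁴ − 274.8⁴).
T⁴ − T₀⁴ = 2.15670×10¹³ − 5.70252×10⁹ = 2.15613×10¹³ K⁴, so P_net = 40.0 W.

Net loss ≈ 40.0 W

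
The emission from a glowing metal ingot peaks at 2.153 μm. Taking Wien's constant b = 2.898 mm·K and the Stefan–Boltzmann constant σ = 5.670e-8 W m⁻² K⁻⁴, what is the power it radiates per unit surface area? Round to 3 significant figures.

Wien's law: T = b/λ_max = 2.898×10⁻³/2.153×10⁻⁶ = 1346.03 K.
Then I = σT⁴ = 5.670×10⁻⁸×(1346.03)⁴ = 1.86×10⁵ W/m².

I ≈ 1.86×10⁵ W/m²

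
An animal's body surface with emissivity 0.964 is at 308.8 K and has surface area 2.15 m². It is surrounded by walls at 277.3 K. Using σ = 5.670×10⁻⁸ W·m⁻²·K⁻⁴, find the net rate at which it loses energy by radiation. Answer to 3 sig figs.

Area A = 2.15 m².
Net radiated power P_net = εσA(T⁴ − T₀⁴) = 0.964×5.670×10⁻⁸×2.15×(308.8⁴ − 277.3⁴).
T⁴ − T₀⁴ = 9.09304×10⁹ − 5.91289×10⁹ = 3.18015×10⁹ K⁴, so P_net = 374 W.

Net loss ≈ 374 W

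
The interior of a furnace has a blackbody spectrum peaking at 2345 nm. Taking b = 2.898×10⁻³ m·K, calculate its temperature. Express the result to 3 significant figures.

Wien's law gives T = b/λ_max = (2.898×10⁻³ m·K)/(2.345×10⁻⁶ m) = 1.24×10³ K.

T ≈ 1.24×10³ K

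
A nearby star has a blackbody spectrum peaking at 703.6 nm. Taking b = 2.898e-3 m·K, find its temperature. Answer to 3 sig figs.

Wien's law gives T = b/λ_max = (2.898×10⁻³ m·K)/(7.036×10⁻⁷ m) = 4.12×10³ K.

T ≈ 4.12×10³ K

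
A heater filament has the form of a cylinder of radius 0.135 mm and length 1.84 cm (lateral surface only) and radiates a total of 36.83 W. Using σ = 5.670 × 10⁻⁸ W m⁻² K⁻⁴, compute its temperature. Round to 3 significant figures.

Lateral area A = 2πrL = 2π×1.35×10⁻⁴×0.0184 = 1.56074×10⁻⁵ m².
P = σAT⁴ ⇒ T = (P/(σA))^(1/4) = (36.83/(5.670×10⁻⁸×1.56074×10⁻⁵))^(1/4) = 2.54×10³ K.

T ≈ 2.54×10³ K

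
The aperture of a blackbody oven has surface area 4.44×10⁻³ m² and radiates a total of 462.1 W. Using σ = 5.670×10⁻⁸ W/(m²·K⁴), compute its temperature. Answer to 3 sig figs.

T ≈ 1.16×10³ K

Area A = 4.44×10⁻³ m².
P = σAT⁴ ⇒ T = (P/(σA))^(1/4) = (462.1/(5.670×10⁻⁸×4.44×10⁻³))^(1/4) = 1.16×10³ K.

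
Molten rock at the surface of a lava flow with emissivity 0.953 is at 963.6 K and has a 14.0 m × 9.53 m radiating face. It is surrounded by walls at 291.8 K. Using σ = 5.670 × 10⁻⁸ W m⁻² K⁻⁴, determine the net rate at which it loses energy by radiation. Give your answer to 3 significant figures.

Net loss ≈ 6.16×10⁶ W

Area A = 14.0 × 9.53 = 133.42 m².
Net radiated power P_net = εσA(T⁴ − T₀⁴) = 0.953×5.670×10⁻⁸×133.42×(963.6⁴ − 291.8⁴).
T⁴ − T₀⁴ = 8.62159×10¹¹ − 7.25005×10⁹ = 8.54909×10¹¹ K⁴, so P_net = 6.16×10⁶ W.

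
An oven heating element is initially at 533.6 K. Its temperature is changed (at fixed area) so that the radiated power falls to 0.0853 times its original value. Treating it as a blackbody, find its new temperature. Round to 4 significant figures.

P ∝ T⁴, so T₂/T₁ = (P₂/P₁)^(1/4) = (0.0853)^(1/4) = 0.540427.
T₂ = 533.6 × 0.540427 = 288.4 K.

T₂ ≈ 288.4 K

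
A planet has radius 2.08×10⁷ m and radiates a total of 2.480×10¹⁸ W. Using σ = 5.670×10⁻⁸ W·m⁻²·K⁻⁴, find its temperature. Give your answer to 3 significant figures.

T ≈ 299 K

Surface area A = 4πR² = 4π(2.08×10⁷ m)² = 5.43671×10¹⁵ m².
P = σAT⁴ ⇒ T = (P/(σA))^(1/4) = (2.480×10¹⁸/(5.670×10⁻⁸×5.43671×10¹⁵))^(1/4) = 299 K.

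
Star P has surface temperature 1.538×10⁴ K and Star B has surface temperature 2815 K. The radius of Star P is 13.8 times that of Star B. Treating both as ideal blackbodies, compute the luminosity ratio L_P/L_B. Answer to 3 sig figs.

L_P/L_B ≈ 1.70×10⁵

L ∝ R²T⁴, so L_P/L_B = (R_P/R_B)²(T_P/T_B)⁴ = (13.8)² × (1.538×10⁴/2815)⁴ = 190.44 × 891.070 = 1.70×10⁵.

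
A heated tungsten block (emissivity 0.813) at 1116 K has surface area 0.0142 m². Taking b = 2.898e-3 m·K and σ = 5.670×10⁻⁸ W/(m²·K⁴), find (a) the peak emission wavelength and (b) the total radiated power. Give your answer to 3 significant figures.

λ_max ≈ 2.60 μm; P ≈ 1.02×10³ W

(a) λ_max = b/T = 2.898×10⁻³/1116 = 2.597×10⁻⁶ m = 2.60 μm.
Area A = 0.0142 m².
(b) P = εσAT⁴ = 0.813×5.670×10⁻⁸×0.0142×(1116)⁴ = 1.02×10³ W.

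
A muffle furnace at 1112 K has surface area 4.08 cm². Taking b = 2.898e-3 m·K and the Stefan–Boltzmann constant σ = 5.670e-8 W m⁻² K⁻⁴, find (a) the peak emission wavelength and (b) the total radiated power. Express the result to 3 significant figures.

(a) λ_max = b/T = 2.898×10⁻³/1112 = 2.606×10⁻⁶ m = 2.61×10³ nm.
Area A = 4.08 cm² = 4.08×10⁻⁴ m².
(b) P = σAT⁴ = 5.670×10⁻⁸×4.08×10⁻⁴×(1112)⁴ = 35.4 W.

λ_max ≈ 2.61×10³ nm; P ≈ 35.4 W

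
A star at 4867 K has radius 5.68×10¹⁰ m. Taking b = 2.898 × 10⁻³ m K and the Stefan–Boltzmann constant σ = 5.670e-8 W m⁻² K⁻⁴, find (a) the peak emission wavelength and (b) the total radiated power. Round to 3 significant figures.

λ_max ≈ 0.595 μm; P ≈ 1.29×10³⁰ W

(a) λ_max = b/T = 2.898×10⁻³/4867 = 5.954×10⁻⁷ m = 0.595 μm.
Surface area A = 4πR² = 4π(5.68×10¹⁰ m)² = 4.05421×10²² m².
(b) P = σAT⁴ = 5.670×10⁻⁸×4.05421×10²²×(4867)⁴ = 1.29×10³⁰ W.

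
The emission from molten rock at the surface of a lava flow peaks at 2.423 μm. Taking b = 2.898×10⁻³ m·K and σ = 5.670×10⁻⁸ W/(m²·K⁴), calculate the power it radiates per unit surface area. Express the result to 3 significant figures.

Wien's law: T = b/λ_max = 2.898×10⁻³/2.423×10⁻⁶ = 1196.04 K.
Then I = σT⁴ = 5.670×10⁻⁸×(1196.04)⁴ = 1.16×10⁵ W/m².

I ≈ 1.16×10⁵ W/m²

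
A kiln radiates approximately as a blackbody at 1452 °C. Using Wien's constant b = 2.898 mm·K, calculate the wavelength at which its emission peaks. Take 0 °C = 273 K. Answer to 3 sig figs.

T = 1452 °C + 273 = 1725 K.
Wien's displacement law: λ_max = b/T = (2.898×10⁻³ m·K)/(1725 K) = 1.680×10⁻⁶ m.
That is 1.68×10³ nm, in the infrared range.

λ_max ≈ 1.68×10³ nm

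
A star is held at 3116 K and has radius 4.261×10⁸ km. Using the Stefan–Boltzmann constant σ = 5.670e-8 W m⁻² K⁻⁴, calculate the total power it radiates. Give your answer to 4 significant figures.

Surface area A = 4πR² = 4π(4.261×10¹¹ m)² = 2.28157×10²⁴ m².
P = σAT⁴ = 5.670×10⁻⁸ × 2.28157×10²⁴ × (3116)⁴ = 1.220×10³¹ W.

P ≈ 1.220×10³¹ W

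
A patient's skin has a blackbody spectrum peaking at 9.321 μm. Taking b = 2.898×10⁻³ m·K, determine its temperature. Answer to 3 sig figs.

Wien's law gives T = b/λ_max = (2.898×10⁻³ m·K)/(9.321×10⁻⁶ m) = 311 K.

T ≈ 311 K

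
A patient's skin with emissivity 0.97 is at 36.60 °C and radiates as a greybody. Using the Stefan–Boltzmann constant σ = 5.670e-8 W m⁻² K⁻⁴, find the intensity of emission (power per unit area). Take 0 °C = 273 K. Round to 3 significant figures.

T = 36.60 °C + 273 = 309.60 K.
Stefan–Boltzmann: I = εσT⁴ = 0.97 × 5.670×10⁻⁸ × (309.60)⁴ = 505 W/m².

I ≈ 505 W/m²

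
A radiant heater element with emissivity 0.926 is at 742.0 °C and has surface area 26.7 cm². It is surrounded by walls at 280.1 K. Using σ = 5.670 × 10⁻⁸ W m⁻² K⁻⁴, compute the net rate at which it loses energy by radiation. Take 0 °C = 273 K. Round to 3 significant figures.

Net loss ≈ 148 W

T = 742.0 °C + 273 = 1015.0 K.
Area A = 26.7 cm² = 2.67×10⁻³ m².
Net radiated power P_net = εσA(T⁴ − T₀⁴) = 0.926×5.670×10⁻⁸×2.67×10⁻³×(1015.0⁴ − 280.1⁴).
T⁴ − T₀⁴ = 1.06136×10¹² − 6.15535×10⁹ = 1.05520×10¹² K⁴, so P_net = 148 W.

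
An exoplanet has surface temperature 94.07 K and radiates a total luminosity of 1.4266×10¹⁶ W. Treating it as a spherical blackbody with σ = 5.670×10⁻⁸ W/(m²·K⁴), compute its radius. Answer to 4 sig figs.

R ≈ 1.599×10⁷ m

L = 4πR²σT⁴ ⇒ R = √(L/(4πσT⁴)).
σT⁴ = 4.44005 W/m², so R = √(1.4266×10¹⁶/(4π×4.44005)) = 1.599×10⁷ m.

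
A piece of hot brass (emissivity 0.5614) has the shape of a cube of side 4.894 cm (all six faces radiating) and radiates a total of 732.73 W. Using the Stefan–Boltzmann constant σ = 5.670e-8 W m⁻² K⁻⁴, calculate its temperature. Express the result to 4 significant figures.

T ≈ 1125 K

Area A = 6s² = 6×(0.04894 m)² = 0.0143707 m².
P = εσAT⁴ ⇒ T = (P/(εσA))^(1/4) = (732.73/(0.5614×5.670×10⁻⁸×0.0143707))^(1/4) = 1125 K.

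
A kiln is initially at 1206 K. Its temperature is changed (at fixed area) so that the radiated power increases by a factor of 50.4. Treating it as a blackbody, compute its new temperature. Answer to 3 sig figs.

T₂ ≈ 3.21×10³ K

P ∝ T⁴, so T₂/T₁ = (P₂/P₁)^(1/4) = (50.4)^(1/4) = 2.66445.
T₂ = 1206 × 2.66445 = 3.21×10³ K.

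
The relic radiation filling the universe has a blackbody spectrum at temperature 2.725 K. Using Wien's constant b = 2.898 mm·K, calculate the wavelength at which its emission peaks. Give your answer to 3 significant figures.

λ_max ≈ 1.06×10⁻³ m

Wien's displacement law: λ_max = b/T = (2.898×10⁻³ m·K)/(2.725 K) = 1.063×10⁻³ m.
That is 1.06×10⁻³ m, in the microwave range.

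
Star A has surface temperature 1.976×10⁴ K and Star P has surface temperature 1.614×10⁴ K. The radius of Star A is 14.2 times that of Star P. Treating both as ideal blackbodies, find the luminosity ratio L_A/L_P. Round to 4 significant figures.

L ∝ R²T⁴, so L_A/L_P = (R_A/R_P)²(T_A/T_P)⁴ = (14.2)² × (1.976×10⁴/1.614×10⁴)⁴ = 201.64 × 2.24664 = 453.0.

L_A/L_P ≈ 453.0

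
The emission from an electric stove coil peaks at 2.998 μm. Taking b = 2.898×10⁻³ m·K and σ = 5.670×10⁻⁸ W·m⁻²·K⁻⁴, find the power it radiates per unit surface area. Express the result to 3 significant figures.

Wien's law: T = b/λ_max = 2.898×10⁻³/2.998×10⁻⁶ = 966.644 K.
Then I = σT⁴ = 5.670×10⁻⁸×(966.644)⁴ = 4.95×10⁴ W/m².

I ≈ 4.95×10⁴ W/m²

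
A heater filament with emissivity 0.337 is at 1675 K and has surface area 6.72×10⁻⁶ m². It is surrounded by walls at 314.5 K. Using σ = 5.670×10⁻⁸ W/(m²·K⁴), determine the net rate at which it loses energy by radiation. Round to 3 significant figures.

Area A = 6.72×10⁻⁶ m².
Net radiated power P_net = εσA(T⁴ − T₀⁴) = 0.337×5.670×10⁻⁸×6.72×10⁻⁶×(1675⁴ − 314.5⁴).
T⁴ − T₀⁴ = 7.87153×10¹² − 9.78324×10⁹ = 7.86175×10¹² K⁴, so P_net = 1.01 W.

Net loss ≈ 1.01 W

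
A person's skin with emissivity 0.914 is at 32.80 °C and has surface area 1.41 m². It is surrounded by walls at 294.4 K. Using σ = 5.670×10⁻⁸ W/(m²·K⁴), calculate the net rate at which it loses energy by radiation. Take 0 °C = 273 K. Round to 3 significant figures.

T = 32.80 °C + 273 = 305.80 K.
Area A = 1.41 m².
Net radiated power P_net = εσA(T⁴ − T₀⁴) = 0.914×5.670×10⁻⁸×1.41×(305.80⁴ − 294.4⁴).
T⁴ − T₀⁴ = 8.74480×10⁹ − 7.51192×10⁹ = 1.23288×10⁹ K⁴, so P_net = 90.1 W.

Net loss ≈ 90.1 W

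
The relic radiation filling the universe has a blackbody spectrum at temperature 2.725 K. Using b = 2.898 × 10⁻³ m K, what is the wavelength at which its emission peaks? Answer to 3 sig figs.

λ_max ≈ 1.06 mm

Wien's displacement law: λ_max = b/T = (2.898×10⁻³ m·K)/(2.725 K) = 1.063×10⁻³ m.
That is 1.06 mm, in the microwave range.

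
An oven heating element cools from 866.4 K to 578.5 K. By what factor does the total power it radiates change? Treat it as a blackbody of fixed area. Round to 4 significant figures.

P ∝ T⁴, so P₂/P₁ = (T₂/T₁)⁴ = (578.5/866.4)⁴ = (0.667705)⁴ = 0.1988.

P₂/P₁ ≈ 0.1988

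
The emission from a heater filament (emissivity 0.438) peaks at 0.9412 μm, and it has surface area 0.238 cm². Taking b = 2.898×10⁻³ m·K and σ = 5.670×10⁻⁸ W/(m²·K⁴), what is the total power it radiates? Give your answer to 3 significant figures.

Wien's law: T = b/λ_max = 2.898×10⁻³/9.412×10⁻⁷ = 3079.05 K.
Area A = 0.238 cm² = 2.38×10⁻⁵ m².
Then P = εσAT⁴ = 0.438×5.670×10⁻⁸×2.38×10⁻⁵×(3079.05)⁴ = 53.1 W.

P ≈ 53.1 W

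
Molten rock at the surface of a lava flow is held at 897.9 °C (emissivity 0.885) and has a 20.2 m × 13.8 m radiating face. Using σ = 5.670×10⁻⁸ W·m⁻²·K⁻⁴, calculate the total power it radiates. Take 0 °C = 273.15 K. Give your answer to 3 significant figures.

T = 897.9 °C + 273.15 = 1171.05 K.
Area A = 20.2 × 13.8 = 278.76 m².
P = εσAT⁴ = 0.885 × 5.670×10⁻⁸ × 278.76 × (1171.05)⁴ = 2.63×10⁷ W.

P ≈ 2.63×10⁷ W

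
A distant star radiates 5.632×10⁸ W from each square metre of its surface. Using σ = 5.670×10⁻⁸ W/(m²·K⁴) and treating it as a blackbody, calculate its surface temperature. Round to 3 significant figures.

I = σT⁴, so T = (I/σ)^(1/4) = (5.632×10⁸/(5.670×10⁻⁸))^(1/4) = 9.98×10³ K.

T ≈ 9.98×10³ K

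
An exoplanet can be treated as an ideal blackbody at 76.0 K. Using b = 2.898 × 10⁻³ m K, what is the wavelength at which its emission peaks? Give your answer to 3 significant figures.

Wien's displacement law: λ_max = b/T = (2.898×10⁻³ m·K)/(76.0 K) = 3.813×10⁻⁵ m.
That is 38.1 μm, in the infrared range.

λ_max ≈ 38.1 μm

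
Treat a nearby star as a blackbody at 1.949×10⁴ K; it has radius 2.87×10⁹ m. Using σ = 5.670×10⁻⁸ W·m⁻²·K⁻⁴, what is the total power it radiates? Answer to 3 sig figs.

Surface area A = 4πR² = 4π(2.87×10⁹ m)² = 1.03508×10²⁰ m².
P = σAT⁴ = 5.670×10⁻⁸ × 1.03508×10²⁰ × (1.949×10⁴)⁴ = 8.47×10²⁹ W.

P ≈ 8.47×10²⁹ W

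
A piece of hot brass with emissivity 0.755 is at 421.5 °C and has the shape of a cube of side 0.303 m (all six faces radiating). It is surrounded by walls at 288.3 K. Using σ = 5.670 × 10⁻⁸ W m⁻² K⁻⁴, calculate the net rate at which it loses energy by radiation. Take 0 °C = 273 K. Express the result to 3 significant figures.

Net loss ≈ 5.32×10³ W

T = 421.5 °C + 273 = 694.5 K.
Area A = 6s² = 6×(0.303 m)² = 0.550854 m².
Net radiated power P_net = εσA(T⁴ − T₀⁴) = 0.755×5.670×10⁻⁸×0.550854×(694.5⁴ − 288.3⁴).
T⁴ − T₀⁴ = 2.32642×10¹¹ − 6.90842×10⁹ = 2.25734×10¹¹ K⁴, so P_net = 5.32×10³ W.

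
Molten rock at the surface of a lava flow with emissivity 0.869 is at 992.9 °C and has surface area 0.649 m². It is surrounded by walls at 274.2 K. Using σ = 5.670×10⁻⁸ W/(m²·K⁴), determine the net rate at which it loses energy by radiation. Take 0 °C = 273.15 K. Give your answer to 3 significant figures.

Net loss ≈ 8.20×10⁴ W

T = 992.9 °C + 273.15 = 1266.05 K.
Area A = 0.649 m².
Net radiated power P_net = εσA(T⁴ − T₀⁴) = 0.869×5.670×10⁻⁸×0.649×(1266.05⁴ − 274.2⁴).
T⁴ − T₀⁴ = 2.56923×10¹² − 5.65288×10⁹ = 2.56358×10¹² K⁴, so P_net = 8.20×10⁴ W.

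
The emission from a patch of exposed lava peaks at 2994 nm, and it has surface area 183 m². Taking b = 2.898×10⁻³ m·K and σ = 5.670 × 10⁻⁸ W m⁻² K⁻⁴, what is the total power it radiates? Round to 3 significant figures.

P ≈ 9.11×10⁶ W

Wien's law: T = b/λ_max = 2.898×10⁻³/2.994×10⁻⁶ = 967.936 K.
Area A = 183 m².
Then P = σAT⁴ = 5.670×10⁻⁸×183×(967.936)⁴ = 9.11×10⁶ W.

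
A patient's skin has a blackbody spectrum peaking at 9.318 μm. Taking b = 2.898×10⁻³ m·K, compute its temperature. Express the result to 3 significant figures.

T ≈ 311 K

Wien's law gives T = b/λ_max = (2.898×10⁻³ m·K)/(9.318×10⁻⁶ m) = 311 K.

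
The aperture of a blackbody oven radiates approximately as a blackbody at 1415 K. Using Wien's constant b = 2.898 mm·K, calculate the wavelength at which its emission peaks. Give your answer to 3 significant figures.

λ_max ≈ 2.05 μm

Wien's displacement law: λ_max = b/T = (2.898×10⁻³ m·K)/(1415 K) = 2.048×10⁻⁶ m.
That is 2.05 μm, in the infrared range.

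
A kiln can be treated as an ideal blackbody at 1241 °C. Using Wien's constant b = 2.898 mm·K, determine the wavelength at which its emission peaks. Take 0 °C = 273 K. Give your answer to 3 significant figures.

λ_max ≈ 1.91×10³ nm

T = 1241 °C + 273 = 1514 K.
Wien's displacement law: λ_max = b/T = (2.898×10⁻³ m·K)/(1514 K) = 1.914×10⁻⁶ m.
That is 1.91×10³ nm, in the infrared range.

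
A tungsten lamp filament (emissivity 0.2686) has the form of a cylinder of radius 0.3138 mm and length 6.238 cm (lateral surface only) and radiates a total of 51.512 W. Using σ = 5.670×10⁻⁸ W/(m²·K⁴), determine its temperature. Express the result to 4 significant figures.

Lateral area A = 2πrL = 2π×3.138×10⁻⁴×0.06238 = 1.22992×10⁻⁴ m².
P = εσAT⁴ ⇒ T = (P/(εσA))^(1/4) = (51.512/(0.2686×5.670×10⁻⁸×1.22992×10⁻⁴))^(1/4) = 2290 K.

T ≈ 2290 K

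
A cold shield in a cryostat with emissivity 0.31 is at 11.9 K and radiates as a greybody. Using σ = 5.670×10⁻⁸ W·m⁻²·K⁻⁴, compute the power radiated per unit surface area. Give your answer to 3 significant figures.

Stefan–Boltzmann: I = εσT⁴ = 0.31 × 5.670×10⁻⁸ × (11.9)⁴ = 3.52×10⁻⁴ W/m².

I ≈ 3.52×10⁻⁴ W/m²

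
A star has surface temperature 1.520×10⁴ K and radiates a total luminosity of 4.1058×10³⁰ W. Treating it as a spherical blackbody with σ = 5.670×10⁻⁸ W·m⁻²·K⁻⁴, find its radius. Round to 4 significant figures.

R ≈ 1.039×10¹⁰ m

L = 4πR²σT⁴ ⇒ R = √(L/(4πσT⁴)).
σT⁴ = 3.02662×10⁹ W/m², so R = √(4.1058×10³⁰/(4π×3.02662×10⁹)) = 1.039×10¹⁰ m.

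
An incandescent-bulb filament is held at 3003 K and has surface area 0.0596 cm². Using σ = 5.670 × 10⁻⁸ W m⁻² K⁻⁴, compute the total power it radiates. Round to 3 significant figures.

Area A = 0.0596 cm² = 5.96×10⁻⁶ m².
P = σAT⁴ = 5.670×10⁻⁸ × 5.96×10⁻⁶ × (3003)⁴ = 27.5 W.

P ≈ 27.5 W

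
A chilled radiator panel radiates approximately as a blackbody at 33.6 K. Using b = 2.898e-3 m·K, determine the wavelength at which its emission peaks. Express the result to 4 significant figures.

Wien's displacement law: λ_max = b/T = (2.898×10⁻³ m·K)/(33.6 K) = 8.6250×10⁻⁵ m.
That is 86.25 μm, in the infrared range.

λ_max ≈ 86.25 μm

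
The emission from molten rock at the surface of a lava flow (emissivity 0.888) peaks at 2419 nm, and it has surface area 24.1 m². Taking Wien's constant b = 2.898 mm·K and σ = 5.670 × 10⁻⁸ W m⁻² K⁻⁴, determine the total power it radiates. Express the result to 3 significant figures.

P ≈ 2.50×10⁶ W

Wien's law: T = b/λ_max = 2.898×10⁻³/2.419×10⁻⁶ = 1198.02 K.
Area A = 24.1 m².
Then P = εσAT⁴ = 0.888×5.670×10⁻⁸×24.1×(1198.02)⁴ = 2.50×10⁶ W.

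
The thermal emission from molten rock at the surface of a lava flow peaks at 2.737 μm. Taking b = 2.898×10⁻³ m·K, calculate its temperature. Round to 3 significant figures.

Wien's law gives T = b/λ_max = (2.898×10⁻³ m·K)/(2.737×10⁻⁶ m) = 1.06×10³ K.

T ≈ 1.06×10³ K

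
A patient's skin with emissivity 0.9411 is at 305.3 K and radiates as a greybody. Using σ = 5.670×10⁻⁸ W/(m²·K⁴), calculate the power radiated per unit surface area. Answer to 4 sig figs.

I ≈ 463.6 W/m²

Stefan–Boltzmann: I = εσT⁴ = 0.9411 × 5.670×10⁻⁸ × (305.3)⁴ = 463.6 W/m².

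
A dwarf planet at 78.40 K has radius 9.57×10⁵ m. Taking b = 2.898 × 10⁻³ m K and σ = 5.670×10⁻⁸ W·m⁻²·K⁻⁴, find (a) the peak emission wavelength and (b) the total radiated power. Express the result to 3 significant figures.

λ_max ≈ 37.0 μm; P ≈ 2.47×10¹³ W

(a) λ_max = b/T = 2.898×10⁻³/78.40 = 3.696×10⁻⁵ m = 37.0 μm.
Surface area A = 4πR² = 4π(9.57×10⁵ m)² = 1.15089×10¹³ m².
(b) P = σAT⁴ = 5.670×10⁻⁸×1.15089×10¹³×(78.40)⁴ = 2.47×10¹³ W.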